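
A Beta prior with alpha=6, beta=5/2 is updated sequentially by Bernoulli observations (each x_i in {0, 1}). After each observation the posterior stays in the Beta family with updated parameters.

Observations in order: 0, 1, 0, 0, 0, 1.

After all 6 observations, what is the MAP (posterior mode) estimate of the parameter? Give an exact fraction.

14/25

obs 1: x=0 → posterior Beta(6, 7/2)
obs 2: x=1 → posterior Beta(7, 7/2)
obs 3: x=0 → posterior Beta(7, 9/2)
obs 4: x=0 → posterior Beta(7, 11/2)
obs 5: x=0 → posterior Beta(7, 13/2)
obs 6: x=1 → posterior Beta(8, 13/2)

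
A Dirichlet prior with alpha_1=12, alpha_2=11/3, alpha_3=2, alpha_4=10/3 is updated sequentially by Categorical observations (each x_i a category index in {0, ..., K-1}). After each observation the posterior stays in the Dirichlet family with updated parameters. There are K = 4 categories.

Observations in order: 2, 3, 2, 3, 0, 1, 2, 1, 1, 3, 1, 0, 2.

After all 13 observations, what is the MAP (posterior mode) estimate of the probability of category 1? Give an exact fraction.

obs 1: x=2 → posterior Dirichlet(12, 11/3, 3, 10/3)
obs 2: x=3 → posterior Dirichlet(12, 11/3, 3, 13/3)
obs 3: x=2 → posterior Dirichlet(12, 11/3, 4, 13/3)
obs 4: x=3 → posterior Dirichlet(12, 11/3, 4, 16/3)
obs 5: x=0 → posterior Dirichlet(13, 11/3, 4, 16/3)
obs 6: x=1 → posterior Dirichlet(13, 14/3, 4, 16/3)
obs 7: x=2 → posterior Dirichlet(13, 14/3, 5, 16/3)
obs 8: x=1 → posterior Dirichlet(13, 17/3, 5, 16/3)
obs 9: x=1 → posterior Dirichlet(13, 20/3, 5, 16/3)
obs 10: x=3 → posterior Dirichlet(13, 20/3, 5, 19/3)
obs 11: x=1 → posterior Dirichlet(13, 23/3, 5, 19/3)
obs 12: x=0 → posterior Dirichlet(14, 23/3, 5, 19/3)
obs 13: x=2 → posterior Dirichlet(14, 23/3, 6, 19/3)

2/9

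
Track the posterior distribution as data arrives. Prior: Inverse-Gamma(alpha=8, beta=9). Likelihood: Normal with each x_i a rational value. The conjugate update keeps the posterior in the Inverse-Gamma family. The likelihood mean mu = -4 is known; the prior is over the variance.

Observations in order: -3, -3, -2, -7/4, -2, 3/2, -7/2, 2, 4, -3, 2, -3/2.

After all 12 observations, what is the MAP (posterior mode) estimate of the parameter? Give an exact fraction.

1103/160

obs 1: x=-3 → posterior Inverse-Gamma(17/2, 19/2)
obs 2: x=-3 → posterior Inverse-Gamma(9, 10)
obs 3: x=-2 → posterior Inverse-Gamma(19/2, 12)
obs 4: x=-7/4 → posterior Inverse-Gamma(10, 465/32)
obs 5: x=-2 → posterior Inverse-Gamma(21/2, 529/32)
obs 6: x=3/2 → posterior Inverse-Gamma(11, 1013/32)
obs 7: x=-7/2 → posterior Inverse-Gamma(23/2, 1017/32)
obs 8: x=2 → posterior Inverse-Gamma(12, 1593/32)
obs 9: x=4 → posterior Inverse-Gamma(25/2, 2617/32)
obs 10: x=-3 → posterior Inverse-Gamma(13, 2633/32)
obs 11: x=2 → posterior Inverse-Gamma(27/2, 3209/32)
obs 12: x=-3/2 → posterior Inverse-Gamma(14, 3309/32)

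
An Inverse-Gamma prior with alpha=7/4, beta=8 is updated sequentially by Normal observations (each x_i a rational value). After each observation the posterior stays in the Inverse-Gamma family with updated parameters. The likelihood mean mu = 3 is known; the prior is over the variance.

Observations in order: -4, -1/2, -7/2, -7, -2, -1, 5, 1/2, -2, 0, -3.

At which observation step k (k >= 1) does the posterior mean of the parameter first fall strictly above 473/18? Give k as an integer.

obs 1: x=-4 → posterior Inverse-Gamma(9/4, 65/2)
obs 2: x=-1/2 → posterior Inverse-Gamma(11/4, 309/8)
obs 3: x=-7/2 → posterior Inverse-Gamma(13/4, 239/4)
obs 4: x=-7 → posterior Inverse-Gamma(15/4, 439/4)
obs 5: x=-2 → posterior Inverse-Gamma(17/4, 489/4)
obs 6: x=-1 → posterior Inverse-Gamma(19/4, 521/4)
obs 7: x=5 → posterior Inverse-Gamma(21/4, 529/4)
obs 8: x=1/2 → posterior Inverse-Gamma(23/4, 1083/8)
obs 9: x=-2 → posterior Inverse-Gamma(25/4, 1183/8)
obs 10: x=0 → posterior Inverse-Gamma(27/4, 1219/8)
obs 11: x=-3 → posterior Inverse-Gamma(29/4, 1363/8)

k = 3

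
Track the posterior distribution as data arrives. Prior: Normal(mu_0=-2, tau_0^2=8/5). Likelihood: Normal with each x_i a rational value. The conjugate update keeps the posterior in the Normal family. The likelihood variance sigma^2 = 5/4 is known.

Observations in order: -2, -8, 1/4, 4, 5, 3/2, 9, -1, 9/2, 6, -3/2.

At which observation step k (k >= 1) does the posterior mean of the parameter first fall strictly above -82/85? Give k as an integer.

k = 5

obs 1: x=-2 → posterior Normal(-2, 40/57)
obs 2: x=-8 → posterior Normal(-370/89, 40/89)
obs 3: x=1/4 → posterior Normal(-362/121, 40/121)
obs 4: x=4 → posterior Normal(-26/17, 40/153)
obs 5: x=5 → posterior Normal(-2/5, 8/37)
obs 6: x=3/2 → posterior Normal(-26/217, 40/217)
obs 7: x=9 → posterior Normal(262/249, 40/249)
obs 8: x=-1 → posterior Normal(230/281, 40/281)
obs 9: x=9/2 → posterior Normal(374/313, 40/313)
obs 10: x=6 → posterior Normal(566/345, 8/69)
obs 11: x=-3/2 → posterior Normal(518/377, 40/377)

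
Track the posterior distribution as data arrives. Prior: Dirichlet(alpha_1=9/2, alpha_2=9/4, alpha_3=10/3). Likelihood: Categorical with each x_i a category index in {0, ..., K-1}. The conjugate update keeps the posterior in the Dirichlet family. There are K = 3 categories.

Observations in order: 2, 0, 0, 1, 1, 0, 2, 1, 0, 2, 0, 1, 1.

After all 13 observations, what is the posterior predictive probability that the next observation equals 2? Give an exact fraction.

76/277

obs 1: x=2 → posterior Dirichlet(9/2, 9/4, 13/3)
obs 2: x=0 → posterior Dirichlet(11/2, 9/4, 13/3)
obs 3: x=0 → posterior Dirichlet(13/2, 9/4, 13/3)
obs 4: x=1 → posterior Dirichlet(13/2, 13/4, 13/3)
obs 5: x=1 → posterior Dirichlet(13/2, 17/4, 13/3)
obs 6: x=0 → posterior Dirichlet(15/2, 17/4, 13/3)
obs 7: x=2 → posterior Dirichlet(15/2, 17/4, 16/3)
obs 8: x=1 → posterior Dirichlet(15/2, 21/4, 16/3)
obs 9: x=0 → posterior Dirichlet(17/2, 21/4, 16/3)
obs 10: x=2 → posterior Dirichlet(17/2, 21/4, 19/3)
obs 11: x=0 → posterior Dirichlet(19/2, 21/4, 19/3)
obs 12: x=1 → posterior Dirichlet(19/2, 25/4, 19/3)
obs 13: x=1 → posterior Dirichlet(19/2, 29/4, 19/3)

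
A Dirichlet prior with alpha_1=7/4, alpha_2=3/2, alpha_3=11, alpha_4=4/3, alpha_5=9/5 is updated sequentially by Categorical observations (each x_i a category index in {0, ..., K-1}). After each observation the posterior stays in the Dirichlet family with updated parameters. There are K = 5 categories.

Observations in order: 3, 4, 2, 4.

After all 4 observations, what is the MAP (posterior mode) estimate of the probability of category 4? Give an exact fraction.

obs 1: x=3 → posterior Dirichlet(7/4, 3/2, 11, 7/3, 9/5)
obs 2: x=4 → posterior Dirichlet(7/4, 3/2, 11, 7/3, 14/5)
obs 3: x=2 → posterior Dirichlet(7/4, 3/2, 12, 7/3, 14/5)
obs 4: x=4 → posterior Dirichlet(7/4, 3/2, 12, 7/3, 19/5)

168/983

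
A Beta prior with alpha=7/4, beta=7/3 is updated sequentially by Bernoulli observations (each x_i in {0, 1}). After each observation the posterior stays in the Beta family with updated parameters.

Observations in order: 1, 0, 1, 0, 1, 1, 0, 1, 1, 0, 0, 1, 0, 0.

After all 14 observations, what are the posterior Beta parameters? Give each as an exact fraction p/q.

obs 1: x=1 → posterior Beta(11/4, 7/3)
obs 2: x=0 → posterior Beta(11/4, 10/3)
obs 3: x=1 → posterior Beta(15/4, 10/3)
obs 4: x=0 → posterior Beta(15/4, 13/3)
obs 5: x=1 → posterior Beta(19/4, 13/3)
obs 6: x=1 → posterior Beta(23/4, 13/3)
obs 7: x=0 → posterior Beta(23/4, 16/3)
obs 8: x=1 → posterior Beta(27/4, 16/3)
obs 9: x=1 → posterior Beta(31/4, 16/3)
obs 10: x=0 → posterior Beta(31/4, 19/3)
obs 11: x=0 → posterior Beta(31/4, 22/3)
obs 12: x=1 → posterior Beta(35/4, 22/3)
obs 13: x=0 → posterior Beta(35/4, 25/3)
obs 14: x=0 → posterior Beta(35/4, 28/3)

alpha=35/4, beta=28/3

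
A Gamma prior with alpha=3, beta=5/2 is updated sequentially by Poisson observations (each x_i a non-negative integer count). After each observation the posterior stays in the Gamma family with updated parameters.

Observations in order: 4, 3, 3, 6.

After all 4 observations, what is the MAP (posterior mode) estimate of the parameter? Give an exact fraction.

obs 1: x=4 → posterior Gamma(7, 7/2)
obs 2: x=3 → posterior Gamma(10, 9/2)
obs 3: x=3 → posterior Gamma(13, 11/2)
obs 4: x=6 → posterior Gamma(19, 13/2)

36/13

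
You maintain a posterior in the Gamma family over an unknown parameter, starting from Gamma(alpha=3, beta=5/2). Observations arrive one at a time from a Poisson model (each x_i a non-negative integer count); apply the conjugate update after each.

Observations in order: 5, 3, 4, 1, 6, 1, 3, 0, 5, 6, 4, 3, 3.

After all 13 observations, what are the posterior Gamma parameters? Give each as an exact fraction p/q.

obs 1: x=5 → posterior Gamma(8, 7/2)
obs 2: x=3 → posterior Gamma(11, 9/2)
obs 3: x=4 → posterior Gamma(15, 11/2)
obs 4: x=1 → posterior Gamma(16, 13/2)
obs 5: x=6 → posterior Gamma(22, 15/2)
obs 6: x=1 → posterior Gamma(23, 17/2)
obs 7: x=3 → posterior Gamma(26, 19/2)
obs 8: x=0 → posterior Gamma(26, 21/2)
obs 9: x=5 → posterior Gamma(31, 23/2)
obs 10: x=6 → posterior Gamma(37, 25/2)
obs 11: x=4 → posterior Gamma(41, 27/2)
obs 12: x=3 → posterior Gamma(44, 29/2)
obs 13: x=3 → posterior Gamma(47, 31/2)

alpha=47, beta=31/2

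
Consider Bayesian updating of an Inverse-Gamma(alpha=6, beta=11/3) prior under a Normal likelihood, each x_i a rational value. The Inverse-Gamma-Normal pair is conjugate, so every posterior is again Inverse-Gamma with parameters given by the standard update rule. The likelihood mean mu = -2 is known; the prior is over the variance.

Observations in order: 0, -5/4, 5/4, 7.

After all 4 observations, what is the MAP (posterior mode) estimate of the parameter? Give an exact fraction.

2483/432

obs 1: x=0 → posterior Inverse-Gamma(13/2, 17/3)
obs 2: x=-5/4 → posterior Inverse-Gamma(7, 571/96)
obs 3: x=5/4 → posterior Inverse-Gamma(15/2, 539/48)
obs 4: x=7 → posterior Inverse-Gamma(8, 2483/48)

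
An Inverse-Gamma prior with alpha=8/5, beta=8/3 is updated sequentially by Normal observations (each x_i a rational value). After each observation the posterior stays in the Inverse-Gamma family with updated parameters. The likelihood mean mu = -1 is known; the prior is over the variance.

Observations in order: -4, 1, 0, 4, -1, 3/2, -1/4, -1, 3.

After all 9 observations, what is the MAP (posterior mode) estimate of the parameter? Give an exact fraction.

16115/3408

obs 1: x=-4 → posterior Inverse-Gamma(21/10, 43/6)
obs 2: x=1 → posterior Inverse-Gamma(13/5, 55/6)
obs 3: x=0 → posterior Inverse-Gamma(31/10, 29/3)
obs 4: x=4 → posterior Inverse-Gamma(18/5, 133/6)
obs 5: x=-1 → posterior Inverse-Gamma(41/10, 133/6)
obs 6: x=3/2 → posterior Inverse-Gamma(23/5, 607/24)
obs 7: x=-1/4 → posterior Inverse-Gamma(51/10, 2455/96)
obs 8: x=-1 → posterior Inverse-Gamma(28/5, 2455/96)
obs 9: x=3 → posterior Inverse-Gamma(61/10, 3223/96)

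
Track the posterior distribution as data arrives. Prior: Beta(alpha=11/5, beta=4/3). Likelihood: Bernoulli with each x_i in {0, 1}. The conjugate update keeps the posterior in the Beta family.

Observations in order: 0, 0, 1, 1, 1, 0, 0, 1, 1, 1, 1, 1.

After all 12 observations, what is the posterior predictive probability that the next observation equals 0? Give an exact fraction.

obs 1: x=0 → posterior Beta(11/5, 7/3)
obs 2: x=0 → posterior Beta(11/5, 10/3)
obs 3: x=1 → posterior Beta(16/5, 10/3)
obs 4: x=1 → posterior Beta(21/5, 10/3)
obs 5: x=1 → posterior Beta(26/5, 10/3)
obs 6: x=0 → posterior Beta(26/5, 13/3)
obs 7: x=0 → posterior Beta(26/5, 16/3)
obs 8: x=1 → posterior Beta(31/5, 16/3)
obs 9: x=1 → posterior Beta(36/5, 16/3)
obs 10: x=1 → posterior Beta(41/5, 16/3)
obs 11: x=1 → posterior Beta(46/5, 16/3)
obs 12: x=1 → posterior Beta(51/5, 16/3)

80/233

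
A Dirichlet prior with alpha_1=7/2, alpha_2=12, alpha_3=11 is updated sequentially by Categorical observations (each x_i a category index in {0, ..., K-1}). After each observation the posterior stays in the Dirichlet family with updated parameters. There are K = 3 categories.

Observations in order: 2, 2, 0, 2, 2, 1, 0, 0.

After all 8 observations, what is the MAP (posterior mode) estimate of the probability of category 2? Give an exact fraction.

obs 1: x=2 → posterior Dirichlet(7/2, 12, 12)
obs 2: x=2 → posterior Dirichlet(7/2, 12, 13)
obs 3: x=0 → posterior Dirichlet(9/2, 12, 13)
obs 4: x=2 → posterior Dirichlet(9/2, 12, 14)
obs 5: x=2 → posterior Dirichlet(9/2, 12, 15)
obs 6: x=1 → posterior Dirichlet(9/2, 13, 15)
obs 7: x=0 → posterior Dirichlet(11/2, 13, 15)
obs 8: x=0 → posterior Dirichlet(13/2, 13, 15)

4/9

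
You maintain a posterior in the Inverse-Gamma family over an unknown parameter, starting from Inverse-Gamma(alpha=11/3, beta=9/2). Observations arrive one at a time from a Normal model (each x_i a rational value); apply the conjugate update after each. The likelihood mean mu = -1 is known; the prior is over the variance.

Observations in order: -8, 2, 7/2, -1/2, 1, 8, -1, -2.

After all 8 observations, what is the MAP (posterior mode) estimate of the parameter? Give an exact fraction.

1041/104

obs 1: x=-8 → posterior Inverse-Gamma(25/6, 29)
obs 2: x=2 → posterior Inverse-Gamma(14/3, 67/2)
obs 3: x=7/2 → posterior Inverse-Gamma(31/6, 349/8)
obs 4: x=-1/2 → posterior Inverse-Gamma(17/3, 175/4)
obs 5: x=1 → posterior Inverse-Gamma(37/6, 183/4)
obs 6: x=8 → posterior Inverse-Gamma(20/3, 345/4)
obs 7: x=-1 → posterior Inverse-Gamma(43/6, 345/4)
obs 8: x=-2 → posterior Inverse-Gamma(23/3, 347/4)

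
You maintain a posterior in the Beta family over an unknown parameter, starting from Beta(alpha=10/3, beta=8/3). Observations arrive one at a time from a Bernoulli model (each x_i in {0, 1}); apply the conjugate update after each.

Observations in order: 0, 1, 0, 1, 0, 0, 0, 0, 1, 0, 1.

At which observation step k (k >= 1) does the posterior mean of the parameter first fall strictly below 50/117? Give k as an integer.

k = 7

obs 1: x=0 → posterior Beta(10/3, 11/3)
obs 2: x=1 → posterior Beta(13/3, 11/3)
obs 3: x=0 → posterior Beta(13/3, 14/3)
obs 4: x=1 → posterior Beta(16/3, 14/3)
obs 5: x=0 → posterior Beta(16/3, 17/3)
obs 6: x=0 → posterior Beta(16/3, 20/3)
obs 7: x=0 → posterior Beta(16/3, 23/3)
obs 8: x=0 → posterior Beta(16/3, 26/3)
obs 9: x=1 → posterior Beta(19/3, 26/3)
obs 10: x=0 → posterior Beta(19/3, 29/3)
obs 11: x=1 → posterior Beta(22/3, 29/3)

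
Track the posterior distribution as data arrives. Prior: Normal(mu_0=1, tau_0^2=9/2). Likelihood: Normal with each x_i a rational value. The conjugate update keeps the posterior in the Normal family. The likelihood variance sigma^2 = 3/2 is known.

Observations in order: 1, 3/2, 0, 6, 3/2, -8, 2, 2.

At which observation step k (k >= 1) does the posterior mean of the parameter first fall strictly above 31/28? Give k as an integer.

obs 1: x=1 → posterior Normal(1, 9/8)
obs 2: x=3/2 → posterior Normal(17/14, 9/14)
obs 3: x=0 → posterior Normal(17/20, 9/20)
obs 4: x=6 → posterior Normal(53/26, 9/26)
obs 5: x=3/2 → posterior Normal(31/16, 9/32)
obs 6: x=-8 → posterior Normal(7/19, 9/38)
obs 7: x=2 → posterior Normal(13/22, 9/44)
obs 8: x=2 → posterior Normal(19/25, 9/50)

k = 2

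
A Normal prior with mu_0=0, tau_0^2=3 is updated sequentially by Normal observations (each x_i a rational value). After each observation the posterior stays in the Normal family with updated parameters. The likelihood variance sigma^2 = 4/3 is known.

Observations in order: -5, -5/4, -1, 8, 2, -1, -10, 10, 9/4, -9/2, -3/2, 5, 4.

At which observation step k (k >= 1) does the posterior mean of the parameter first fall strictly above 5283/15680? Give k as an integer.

k = 5

obs 1: x=-5 → posterior Normal(-45/13, 12/13)
obs 2: x=-5/4 → posterior Normal(-225/88, 6/11)
obs 3: x=-1 → posterior Normal(-261/124, 12/31)
obs 4: x=8 → posterior Normal(27/160, 3/10)
obs 5: x=2 → posterior Normal(99/196, 12/49)
obs 6: x=-1 → posterior Normal(63/232, 6/29)
obs 7: x=-10 → posterior Normal(-297/268, 12/67)
obs 8: x=10 → posterior Normal(63/304, 3/19)
obs 9: x=9/4 → posterior Normal(36/85, 12/85)
obs 10: x=-9/2 → posterior Normal(-9/188, 6/47)
obs 11: x=-3/2 → posterior Normal(-18/103, 12/103)
obs 12: x=5 → posterior Normal(27/112, 3/28)
obs 13: x=4 → posterior Normal(63/121, 12/121)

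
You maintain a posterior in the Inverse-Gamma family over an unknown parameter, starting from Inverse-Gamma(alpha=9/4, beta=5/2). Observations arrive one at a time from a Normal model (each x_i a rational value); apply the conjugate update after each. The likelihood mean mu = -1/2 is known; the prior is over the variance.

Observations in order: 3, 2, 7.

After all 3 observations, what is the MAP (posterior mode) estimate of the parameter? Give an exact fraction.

obs 1: x=3 → posterior Inverse-Gamma(11/4, 69/8)
obs 2: x=2 → posterior Inverse-Gamma(13/4, 47/4)
obs 3: x=7 → posterior Inverse-Gamma(15/4, 319/8)

319/38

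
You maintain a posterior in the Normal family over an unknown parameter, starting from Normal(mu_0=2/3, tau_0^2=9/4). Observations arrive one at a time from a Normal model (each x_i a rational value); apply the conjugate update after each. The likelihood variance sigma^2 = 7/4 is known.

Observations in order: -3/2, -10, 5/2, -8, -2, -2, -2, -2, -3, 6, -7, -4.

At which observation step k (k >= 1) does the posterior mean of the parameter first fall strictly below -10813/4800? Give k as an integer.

obs 1: x=-3/2 → posterior Normal(-53/96, 63/64)
obs 2: x=-10 → posterior Normal(-593/150, 63/100)
obs 3: x=5/2 → posterior Normal(-229/102, 63/136)
obs 4: x=-8 → posterior Normal(-445/129, 63/172)
obs 5: x=-2 → posterior Normal(-499/156, 63/208)
obs 6: x=-2 → posterior Normal(-553/183, 63/244)
obs 7: x=-2 → posterior Normal(-607/210, 9/40)
obs 8: x=-2 → posterior Normal(-661/237, 63/316)
obs 9: x=-3 → posterior Normal(-371/132, 63/352)
obs 10: x=6 → posterior Normal(-580/291, 63/388)
obs 11: x=-7 → posterior Normal(-769/318, 63/424)
obs 12: x=-4 → posterior Normal(-877/345, 63/460)

k = 2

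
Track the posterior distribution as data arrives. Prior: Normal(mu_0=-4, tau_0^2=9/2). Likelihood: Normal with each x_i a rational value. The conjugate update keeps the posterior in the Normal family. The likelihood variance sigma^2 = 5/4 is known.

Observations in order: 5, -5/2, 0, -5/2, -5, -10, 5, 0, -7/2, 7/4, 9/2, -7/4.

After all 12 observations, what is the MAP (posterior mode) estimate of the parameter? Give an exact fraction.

obs 1: x=5 → posterior Normal(70/23, 45/46)
obs 2: x=-5/2 → posterior Normal(25/41, 45/82)
obs 3: x=0 → posterior Normal(25/59, 45/118)
obs 4: x=-5/2 → posterior Normal(-20/77, 45/154)
obs 5: x=-5 → posterior Normal(-22/19, 9/38)
obs 6: x=-10 → posterior Normal(-290/113, 45/226)
obs 7: x=5 → posterior Normal(-200/131, 45/262)
obs 8: x=0 → posterior Normal(-200/149, 45/298)
obs 9: x=-7/2 → posterior Normal(-263/167, 45/334)
obs 10: x=7/4 → posterior Normal(-463/370, 9/74)
obs 11: x=9/2 → posterior Normal(-43/58, 45/406)
obs 12: x=-7/4 → posterior Normal(-14/17, 45/442)

-14/17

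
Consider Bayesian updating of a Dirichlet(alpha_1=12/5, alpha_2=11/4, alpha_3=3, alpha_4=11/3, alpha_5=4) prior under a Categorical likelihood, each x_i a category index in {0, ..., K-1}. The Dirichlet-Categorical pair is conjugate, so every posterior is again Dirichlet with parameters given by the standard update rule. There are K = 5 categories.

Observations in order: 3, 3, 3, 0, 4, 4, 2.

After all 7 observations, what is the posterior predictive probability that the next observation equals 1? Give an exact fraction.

obs 1: x=3 → posterior Dirichlet(12/5, 11/4, 3, 14/3, 4)
obs 2: x=3 → posterior Dirichlet(12/5, 11/4, 3, 17/3, 4)
obs 3: x=3 → posterior Dirichlet(12/5, 11/4, 3, 20/3, 4)
obs 4: x=0 → posterior Dirichlet(17/5, 11/4, 3, 20/3, 4)
obs 5: x=4 → posterior Dirichlet(17/5, 11/4, 3, 20/3, 5)
obs 6: x=4 → posterior Dirichlet(17/5, 11/4, 3, 20/3, 6)
obs 7: x=2 → posterior Dirichlet(17/5, 11/4, 4, 20/3, 6)

165/1369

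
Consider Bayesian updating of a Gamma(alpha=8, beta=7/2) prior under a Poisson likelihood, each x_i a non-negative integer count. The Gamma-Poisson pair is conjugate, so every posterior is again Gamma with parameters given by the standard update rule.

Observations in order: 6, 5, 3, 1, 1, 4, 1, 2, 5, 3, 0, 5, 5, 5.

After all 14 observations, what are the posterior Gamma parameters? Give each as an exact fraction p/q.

obs 1: x=6 → posterior Gamma(14, 9/2)
obs 2: x=5 → posterior Gamma(19, 11/2)
obs 3: x=3 → posterior Gamma(22, 13/2)
obs 4: x=1 → posterior Gamma(23, 15/2)
obs 5: x=1 → posterior Gamma(24, 17/2)
obs 6: x=4 → posterior Gamma(28, 19/2)
obs 7: x=1 → posterior Gamma(29, 21/2)
obs 8: x=2 → posterior Gamma(31, 23/2)
obs 9: x=5 → posterior Gamma(36, 25/2)
obs 10: x=3 → posterior Gamma(39, 27/2)
obs 11: x=0 → posterior Gamma(39, 29/2)
obs 12: x=5 → posterior Gamma(44, 31/2)
obs 13: x=5 → posterior Gamma(49, 33/2)
obs 14: x=5 → posterior Gamma(54, 35/2)

alpha=54, beta=35/2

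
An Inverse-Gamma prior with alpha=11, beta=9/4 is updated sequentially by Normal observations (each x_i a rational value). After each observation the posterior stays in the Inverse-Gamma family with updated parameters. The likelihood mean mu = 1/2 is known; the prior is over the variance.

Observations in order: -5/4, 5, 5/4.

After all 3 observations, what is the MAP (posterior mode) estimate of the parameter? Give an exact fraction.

obs 1: x=-5/4 → posterior Inverse-Gamma(23/2, 121/32)
obs 2: x=5 → posterior Inverse-Gamma(12, 445/32)
obs 3: x=5/4 → posterior Inverse-Gamma(25/2, 227/16)

227/216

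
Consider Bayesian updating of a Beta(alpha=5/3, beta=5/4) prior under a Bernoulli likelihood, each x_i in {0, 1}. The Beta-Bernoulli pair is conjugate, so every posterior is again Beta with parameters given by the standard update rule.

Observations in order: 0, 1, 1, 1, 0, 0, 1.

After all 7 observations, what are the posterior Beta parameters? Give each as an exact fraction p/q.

obs 1: x=0 → posterior Beta(5/3, 9/4)
obs 2: x=1 → posterior Beta(8/3, 9/4)
obs 3: x=1 → posterior Beta(11/3, 9/4)
obs 4: x=1 → posterior Beta(14/3, 9/4)
obs 5: x=0 → posterior Beta(14/3, 13/4)
obs 6: x=0 → posterior Beta(14/3, 17/4)
obs 7: x=1 → posterior Beta(17/3, 17/4)

alpha=17/3, beta=17/4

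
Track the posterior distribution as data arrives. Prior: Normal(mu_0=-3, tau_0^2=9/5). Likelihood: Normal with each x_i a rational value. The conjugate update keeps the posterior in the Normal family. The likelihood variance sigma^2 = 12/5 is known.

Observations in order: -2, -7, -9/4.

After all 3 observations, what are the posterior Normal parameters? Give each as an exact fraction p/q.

obs 1: x=-2 → posterior Normal(-18/7, 36/35)
obs 2: x=-7 → posterior Normal(-39/10, 18/25)
obs 3: x=-9/4 → posterior Normal(-183/52, 36/65)

mu_0=-183/52, tau_0^2=36/65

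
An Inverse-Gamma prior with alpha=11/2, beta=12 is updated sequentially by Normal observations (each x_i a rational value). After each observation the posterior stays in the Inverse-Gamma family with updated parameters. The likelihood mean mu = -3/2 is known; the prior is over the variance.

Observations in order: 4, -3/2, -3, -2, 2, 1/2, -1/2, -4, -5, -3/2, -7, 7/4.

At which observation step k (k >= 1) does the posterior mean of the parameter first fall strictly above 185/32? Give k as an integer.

obs 1: x=4 → posterior Inverse-Gamma(6, 217/8)
obs 2: x=-3/2 → posterior Inverse-Gamma(13/2, 217/8)
obs 3: x=-3 → posterior Inverse-Gamma(7, 113/4)
obs 4: x=-2 → posterior Inverse-Gamma(15/2, 227/8)
obs 5: x=2 → posterior Inverse-Gamma(8, 69/2)
obs 6: x=1/2 → posterior Inverse-Gamma(17/2, 73/2)
obs 7: x=-1/2 → posterior Inverse-Gamma(9, 37)
obs 8: x=-4 → posterior Inverse-Gamma(19/2, 321/8)
obs 9: x=-5 → posterior Inverse-Gamma(10, 185/4)
obs 10: x=-3/2 → posterior Inverse-Gamma(21/2, 185/4)
obs 11: x=-7 → posterior Inverse-Gamma(11, 491/8)
obs 12: x=7/4 → posterior Inverse-Gamma(23/2, 2133/32)

k = 11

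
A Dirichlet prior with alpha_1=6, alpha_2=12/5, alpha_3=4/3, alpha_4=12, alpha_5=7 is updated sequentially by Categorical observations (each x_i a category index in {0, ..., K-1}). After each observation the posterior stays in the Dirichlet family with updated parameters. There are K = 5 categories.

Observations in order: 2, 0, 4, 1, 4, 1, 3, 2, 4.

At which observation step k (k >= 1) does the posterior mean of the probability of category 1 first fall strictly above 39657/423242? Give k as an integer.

k = 4

obs 1: x=2 → posterior Dirichlet(6, 12/5, 7/3, 12, 7)
obs 2: x=0 → posterior Dirichlet(7, 12/5, 7/3, 12, 7)
obs 3: x=4 → posterior Dirichlet(7, 12/5, 7/3, 12, 8)
obs 4: x=1 → posterior Dirichlet(7, 17/5, 7/3, 12, 8)
obs 5: x=4 → posterior Dirichlet(7, 17/5, 7/3, 12, 9)
obs 6: x=1 → posterior Dirichlet(7, 22/5, 7/3, 12, 9)
obs 7: x=3 → posterior Dirichlet(7, 22/5, 7/3, 13, 9)
obs 8: x=2 → posterior Dirichlet(7, 22/5, 10/3, 13, 9)
obs 9: x=4 → posterior Dirichlet(7, 22/5, 10/3, 13, 10)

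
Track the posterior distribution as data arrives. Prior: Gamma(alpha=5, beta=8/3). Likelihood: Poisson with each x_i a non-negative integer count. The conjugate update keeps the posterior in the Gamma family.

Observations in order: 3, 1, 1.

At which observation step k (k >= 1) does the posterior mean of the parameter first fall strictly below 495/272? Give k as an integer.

k = 3

obs 1: x=3 → posterior Gamma(8, 11/3)
obs 2: x=1 → posterior Gamma(9, 14/3)
obs 3: x=1 → posterior Gamma(10, 17/3)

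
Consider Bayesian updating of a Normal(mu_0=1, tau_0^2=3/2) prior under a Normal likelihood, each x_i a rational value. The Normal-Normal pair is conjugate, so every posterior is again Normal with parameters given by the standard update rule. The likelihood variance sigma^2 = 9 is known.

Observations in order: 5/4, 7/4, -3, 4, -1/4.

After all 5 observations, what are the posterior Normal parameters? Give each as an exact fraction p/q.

obs 1: x=5/4 → posterior Normal(29/28, 9/7)
obs 2: x=7/4 → posterior Normal(9/8, 9/8)
obs 3: x=-3 → posterior Normal(2/3, 1)
obs 4: x=4 → posterior Normal(1, 9/10)
obs 5: x=-1/4 → posterior Normal(39/44, 9/11)

mu_0=39/44, tau_0^2=9/11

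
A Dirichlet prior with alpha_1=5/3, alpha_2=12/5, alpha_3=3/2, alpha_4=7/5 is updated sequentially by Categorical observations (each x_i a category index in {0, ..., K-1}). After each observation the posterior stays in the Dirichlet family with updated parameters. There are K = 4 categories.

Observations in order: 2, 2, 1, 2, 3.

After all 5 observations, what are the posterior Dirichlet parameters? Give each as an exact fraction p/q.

obs 1: x=2 → posterior Dirichlet(5/3, 12/5, 5/2, 7/5)
obs 2: x=2 → posterior Dirichlet(5/3, 12/5, 7/2, 7/5)
obs 3: x=1 → posterior Dirichlet(5/3, 17/5, 7/2, 7/5)
obs 4: x=2 → posterior Dirichlet(5/3, 17/5, 9/2, 7/5)
obs 5: x=3 → posterior Dirichlet(5/3, 17/5, 9/2, 12/5)

alpha_1=5/3, alpha_2=17/5, alpha_3=9/2, alpha_4=12/5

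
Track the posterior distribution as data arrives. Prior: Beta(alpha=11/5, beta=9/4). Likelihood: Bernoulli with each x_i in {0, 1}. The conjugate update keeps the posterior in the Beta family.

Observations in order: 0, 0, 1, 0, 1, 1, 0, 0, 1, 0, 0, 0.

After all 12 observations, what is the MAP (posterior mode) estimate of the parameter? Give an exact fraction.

obs 1: x=0 → posterior Beta(11/5, 13/4)
obs 2: x=0 → posterior Beta(11/5, 17/4)
obs 3: x=1 → posterior Beta(16/5, 17/4)
obs 4: x=0 → posterior Beta(16/5, 21/4)
obs 5: x=1 → posterior Beta(21/5, 21/4)
obs 6: x=1 → posterior Beta(26/5, 21/4)
obs 7: x=0 → posterior Beta(26/5, 25/4)
obs 8: x=0 → posterior Beta(26/5, 29/4)
obs 9: x=1 → posterior Beta(31/5, 29/4)
obs 10: x=0 → posterior Beta(31/5, 33/4)
obs 11: x=0 → posterior Beta(31/5, 37/4)
obs 12: x=0 → posterior Beta(31/5, 41/4)

104/289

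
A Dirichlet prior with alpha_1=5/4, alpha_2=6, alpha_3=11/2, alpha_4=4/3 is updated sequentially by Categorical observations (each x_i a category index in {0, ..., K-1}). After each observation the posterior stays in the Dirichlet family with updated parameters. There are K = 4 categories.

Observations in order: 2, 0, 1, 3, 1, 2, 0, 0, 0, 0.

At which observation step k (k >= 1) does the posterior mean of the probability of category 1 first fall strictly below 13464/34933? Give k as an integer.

k = 2

obs 1: x=2 → posterior Dirichlet(5/4, 6, 13/2, 4/3)
obs 2: x=0 → posterior Dirichlet(9/4, 6, 13/2, 4/3)
obs 3: x=1 → posterior Dirichlet(9/4, 7, 13/2, 4/3)
obs 4: x=3 → posterior Dirichlet(9/4, 7, 13/2, 7/3)
obs 5: x=1 → posterior Dirichlet(9/4, 8, 13/2, 7/3)
obs 6: x=2 → posterior Dirichlet(9/4, 8, 15/2, 7/3)
obs 7: x=0 → posterior Dirichlet(13/4, 8, 15/2, 7/3)
obs 8: x=0 → posterior Dirichlet(17/4, 8, 15/2, 7/3)
obs 9: x=0 → posterior Dirichlet(21/4, 8, 15/2, 7/3)
obs 10: x=0 → posterior Dirichlet(25/4, 8, 15/2, 7/3)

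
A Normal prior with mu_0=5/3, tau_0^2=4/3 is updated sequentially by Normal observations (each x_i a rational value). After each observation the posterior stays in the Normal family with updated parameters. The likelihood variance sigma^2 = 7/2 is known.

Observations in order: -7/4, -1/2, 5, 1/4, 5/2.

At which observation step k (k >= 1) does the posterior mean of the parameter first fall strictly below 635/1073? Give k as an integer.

k = 2

obs 1: x=-7/4 → posterior Normal(21/29, 28/29)
obs 2: x=-1/2 → posterior Normal(17/37, 28/37)
obs 3: x=5 → posterior Normal(19/15, 28/45)
obs 4: x=1/4 → posterior Normal(59/53, 28/53)
obs 5: x=5/2 → posterior Normal(79/61, 28/61)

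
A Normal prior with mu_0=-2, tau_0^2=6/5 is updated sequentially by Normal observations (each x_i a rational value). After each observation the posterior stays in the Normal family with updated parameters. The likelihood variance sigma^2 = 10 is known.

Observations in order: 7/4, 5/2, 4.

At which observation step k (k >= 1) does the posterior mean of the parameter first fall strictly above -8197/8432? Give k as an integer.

obs 1: x=7/4 → posterior Normal(-179/112, 15/14)
obs 2: x=5/2 → posterior Normal(-149/124, 30/31)
obs 3: x=4 → posterior Normal(-101/136, 15/17)

k = 3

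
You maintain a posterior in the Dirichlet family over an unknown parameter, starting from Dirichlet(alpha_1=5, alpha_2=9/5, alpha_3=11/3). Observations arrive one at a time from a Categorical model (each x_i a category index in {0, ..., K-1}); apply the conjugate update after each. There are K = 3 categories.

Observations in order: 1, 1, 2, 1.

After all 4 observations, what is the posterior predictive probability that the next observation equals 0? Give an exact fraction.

75/217

obs 1: x=1 → posterior Dirichlet(5, 14/5, 11/3)
obs 2: x=1 → posterior Dirichlet(5, 19/5, 11/3)
obs 3: x=2 → posterior Dirichlet(5, 19/5, 14/3)
obs 4: x=1 → posterior Dirichlet(5, 24/5, 14/3)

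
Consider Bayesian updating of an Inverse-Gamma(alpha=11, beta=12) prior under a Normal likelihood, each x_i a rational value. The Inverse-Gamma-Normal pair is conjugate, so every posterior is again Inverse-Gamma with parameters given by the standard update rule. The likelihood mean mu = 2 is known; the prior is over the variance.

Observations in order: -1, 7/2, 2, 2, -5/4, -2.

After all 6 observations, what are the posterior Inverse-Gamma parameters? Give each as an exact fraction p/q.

obs 1: x=-1 → posterior Inverse-Gamma(23/2, 33/2)
obs 2: x=7/2 → posterior Inverse-Gamma(12, 141/8)
obs 3: x=2 → posterior Inverse-Gamma(25/2, 141/8)
obs 4: x=2 → posterior Inverse-Gamma(13, 141/8)
obs 5: x=-5/4 → posterior Inverse-Gamma(27/2, 733/32)
obs 6: x=-2 → posterior Inverse-Gamma(14, 989/32)

alpha=14, beta=989/32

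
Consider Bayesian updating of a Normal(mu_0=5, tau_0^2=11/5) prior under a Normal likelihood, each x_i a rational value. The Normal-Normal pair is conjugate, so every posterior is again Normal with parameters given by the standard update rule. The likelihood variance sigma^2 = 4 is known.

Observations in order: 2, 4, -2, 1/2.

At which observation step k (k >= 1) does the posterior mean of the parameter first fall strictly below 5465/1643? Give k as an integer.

obs 1: x=2 → posterior Normal(122/31, 44/31)
obs 2: x=4 → posterior Normal(83/21, 22/21)
obs 3: x=-2 → posterior Normal(144/53, 44/53)
obs 4: x=1/2 → posterior Normal(299/128, 11/16)

k = 3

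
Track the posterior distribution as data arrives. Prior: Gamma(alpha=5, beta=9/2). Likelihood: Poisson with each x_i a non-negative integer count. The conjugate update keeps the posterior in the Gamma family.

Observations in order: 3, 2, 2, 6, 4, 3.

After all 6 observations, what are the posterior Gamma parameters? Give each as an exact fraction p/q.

alpha=25, beta=21/2

obs 1: x=3 → posterior Gamma(8, 11/2)
obs 2: x=2 → posterior Gamma(10, 13/2)
obs 3: x=2 → posterior Gamma(12, 15/2)
obs 4: x=6 → posterior Gamma(18, 17/2)
obs 5: x=4 → posterior Gamma(22, 19/2)
obs 6: x=3 → posterior Gamma(25, 21/2)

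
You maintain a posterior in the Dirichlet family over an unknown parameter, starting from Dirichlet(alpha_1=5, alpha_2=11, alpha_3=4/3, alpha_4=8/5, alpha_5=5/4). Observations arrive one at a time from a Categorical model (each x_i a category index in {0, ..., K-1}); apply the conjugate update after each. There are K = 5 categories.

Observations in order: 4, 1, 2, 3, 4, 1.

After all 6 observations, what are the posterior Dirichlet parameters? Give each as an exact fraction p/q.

alpha_1=5, alpha_2=13, alpha_3=7/3, alpha_4=13/5, alpha_5=13/4

obs 1: x=4 → posterior Dirichlet(5, 11, 4/3, 8/5, 9/4)
obs 2: x=1 → posterior Dirichlet(5, 12, 4/3, 8/5, 9/4)
obs 3: x=2 → posterior Dirichlet(5, 12, 7/3, 8/5, 9/4)
obs 4: x=3 → posterior Dirichlet(5, 12, 7/3, 13/5, 9/4)
obs 5: x=4 → posterior Dirichlet(5, 12, 7/3, 13/5, 13/4)
obs 6: x=1 → posterior Dirichlet(5, 13, 7/3, 13/5, 13/4)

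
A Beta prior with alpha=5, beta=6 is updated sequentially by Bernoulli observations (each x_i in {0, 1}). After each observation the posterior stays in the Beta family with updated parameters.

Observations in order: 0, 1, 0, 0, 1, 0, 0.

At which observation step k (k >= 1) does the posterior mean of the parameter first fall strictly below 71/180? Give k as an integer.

obs 1: x=0 → posterior Beta(5, 7)
obs 2: x=1 → posterior Beta(6, 7)
obs 3: x=0 → posterior Beta(6, 8)
obs 4: x=0 → posterior Beta(6, 9)
obs 5: x=1 → posterior Beta(7, 9)
obs 6: x=0 → posterior Beta(7, 10)
obs 7: x=0 → posterior Beta(7, 11)

k = 7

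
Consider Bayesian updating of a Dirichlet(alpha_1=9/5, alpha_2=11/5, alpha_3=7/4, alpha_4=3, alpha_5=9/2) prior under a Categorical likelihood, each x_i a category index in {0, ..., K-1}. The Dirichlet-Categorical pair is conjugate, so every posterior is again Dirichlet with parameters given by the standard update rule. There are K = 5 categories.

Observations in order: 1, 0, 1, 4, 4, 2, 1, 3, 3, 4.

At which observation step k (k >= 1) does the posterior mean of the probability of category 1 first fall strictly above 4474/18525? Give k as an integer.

k = 3

obs 1: x=1 → posterior Dirichlet(9/5, 16/5, 7/4, 3, 9/2)
obs 2: x=0 → posterior Dirichlet(14/5, 16/5, 7/4, 3, 9/2)
obs 3: x=1 → posterior Dirichlet(14/5, 21/5, 7/4, 3, 9/2)
obs 4: x=4 → posterior Dirichlet(14/5, 21/5, 7/4, 3, 11/2)
obs 5: x=4 → posterior Dirichlet(14/5, 21/5, 7/4, 3, 13/2)
obs 6: x=2 → posterior Dirichlet(14/5, 21/5, 11/4, 3, 13/2)
obs 7: x=1 → posterior Dirichlet(14/5, 26/5, 11/4, 3, 13/2)
obs 8: x=3 → posterior Dirichlet(14/5, 26/5, 11/4, 4, 13/2)
obs 9: x=3 → posterior Dirichlet(14/5, 26/5, 11/4, 5, 13/2)
obs 10: x=4 → posterior Dirichlet(14/5, 26/5, 11/4, 5, 15/2)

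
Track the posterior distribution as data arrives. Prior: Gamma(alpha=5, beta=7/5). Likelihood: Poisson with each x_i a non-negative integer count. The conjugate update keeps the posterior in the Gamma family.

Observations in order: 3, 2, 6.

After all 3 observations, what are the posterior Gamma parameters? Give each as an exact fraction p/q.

obs 1: x=3 → posterior Gamma(8, 12/5)
obs 2: x=2 → posterior Gamma(10, 17/5)
obs 3: x=6 → posterior Gamma(16, 22/5)

alpha=16, beta=22/5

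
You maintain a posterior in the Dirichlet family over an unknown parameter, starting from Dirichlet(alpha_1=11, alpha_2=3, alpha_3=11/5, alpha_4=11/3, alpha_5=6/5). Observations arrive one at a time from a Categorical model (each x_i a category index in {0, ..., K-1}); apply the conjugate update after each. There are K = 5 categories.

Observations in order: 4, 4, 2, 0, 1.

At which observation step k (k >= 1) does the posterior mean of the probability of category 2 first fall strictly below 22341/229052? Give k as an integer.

obs 1: x=4 → posterior Dirichlet(11, 3, 11/5, 11/3, 11/5)
obs 2: x=4 → posterior Dirichlet(11, 3, 11/5, 11/3, 16/5)
obs 3: x=2 → posterior Dirichlet(11, 3, 16/5, 11/3, 16/5)
obs 4: x=0 → posterior Dirichlet(12, 3, 16/5, 11/3, 16/5)
obs 5: x=1 → posterior Dirichlet(12, 4, 16/5, 11/3, 16/5)

k = 2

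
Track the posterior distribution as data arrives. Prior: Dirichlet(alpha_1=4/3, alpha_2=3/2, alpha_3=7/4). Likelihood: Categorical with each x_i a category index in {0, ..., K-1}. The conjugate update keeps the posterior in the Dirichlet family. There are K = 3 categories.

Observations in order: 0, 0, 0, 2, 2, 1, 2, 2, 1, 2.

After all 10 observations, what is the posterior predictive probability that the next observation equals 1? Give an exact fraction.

6/25

obs 1: x=0 → posterior Dirichlet(7/3, 3/2, 7/4)
obs 2: x=0 → posterior Dirichlet(10/3, 3/2, 7/4)
obs 3: x=0 → posterior Dirichlet(13/3, 3/2, 7/4)
obs 4: x=2 → posterior Dirichlet(13/3, 3/2, 11/4)
obs 5: x=2 → posterior Dirichlet(13/3, 3/2, 15/4)
obs 6: x=1 → posterior Dirichlet(13/3, 5/2, 15/4)
obs 7: x=2 → posterior Dirichlet(13/3, 5/2, 19/4)
obs 8: x=2 → posterior Dirichlet(13/3, 5/2, 23/4)
obs 9: x=1 → posterior Dirichlet(13/3, 7/2, 23/4)
obs 10: x=2 → posterior Dirichlet(13/3, 7/2, 27/4)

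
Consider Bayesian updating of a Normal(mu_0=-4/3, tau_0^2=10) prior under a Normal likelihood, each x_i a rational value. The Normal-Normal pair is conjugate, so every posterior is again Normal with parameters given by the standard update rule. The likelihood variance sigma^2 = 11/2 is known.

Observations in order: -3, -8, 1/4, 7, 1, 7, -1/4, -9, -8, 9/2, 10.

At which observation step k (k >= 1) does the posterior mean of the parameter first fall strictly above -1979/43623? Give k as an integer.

obs 1: x=-3 → posterior Normal(-224/93, 110/31)
obs 2: x=-8 → posterior Normal(-704/153, 110/51)
obs 3: x=1/4 → posterior Normal(-689/213, 110/71)
obs 4: x=7 → posterior Normal(-269/273, 110/91)
obs 5: x=1 → posterior Normal(-209/333, 110/111)
obs 6: x=7 → posterior Normal(211/393, 110/131)
obs 7: x=-1/4 → posterior Normal(196/453, 110/151)
obs 8: x=-9 → posterior Normal(-344/513, 110/171)
obs 9: x=-8 → posterior Normal(-824/573, 110/191)
obs 10: x=9/2 → posterior Normal(-554/633, 110/211)
obs 11: x=10 → posterior Normal(46/693, 10/21)

k = 6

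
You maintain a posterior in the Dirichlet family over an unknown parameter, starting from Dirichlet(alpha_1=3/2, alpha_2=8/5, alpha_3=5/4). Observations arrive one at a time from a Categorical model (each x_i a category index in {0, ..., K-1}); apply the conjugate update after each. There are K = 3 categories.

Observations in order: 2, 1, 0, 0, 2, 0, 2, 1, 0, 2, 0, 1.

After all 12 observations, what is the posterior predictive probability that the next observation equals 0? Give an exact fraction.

130/327

obs 1: x=2 → posterior Dirichlet(3/2, 8/5, 9/4)
obs 2: x=1 → posterior Dirichlet(3/2, 13/5, 9/4)
obs 3: x=0 → posterior Dirichlet(5/2, 13/5, 9/4)
obs 4: x=0 → posterior Dirichlet(7/2, 13/5, 9/4)
obs 5: x=2 → posterior Dirichlet(7/2, 13/5, 13/4)
obs 6: x=0 → posterior Dirichlet(9/2, 13/5, 13/4)
obs 7: x=2 → posterior Dirichlet(9/2, 13/5, 17/4)
obs 8: x=1 → posterior Dirichlet(9/2, 18/5, 17/4)
obs 9: x=0 → posterior Dirichlet(11/2, 18/5, 17/4)
obs 10: x=2 → posterior Dirichlet(11/2, 18/5, 21/4)
obs 11: x=0 → posterior Dirichlet(13/2, 18/5, 21/4)
obs 12: x=1 → posterior Dirichlet(13/2, 23/5, 21/4)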